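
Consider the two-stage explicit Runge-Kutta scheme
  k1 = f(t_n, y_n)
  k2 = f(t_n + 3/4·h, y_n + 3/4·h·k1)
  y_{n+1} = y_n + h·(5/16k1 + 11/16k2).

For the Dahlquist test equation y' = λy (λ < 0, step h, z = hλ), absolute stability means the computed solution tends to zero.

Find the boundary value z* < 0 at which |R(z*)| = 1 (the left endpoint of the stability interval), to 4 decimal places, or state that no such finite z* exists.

Test eqn y'=λy, z=hλ:
  k1=λy_n ⇒ h·k1=z·y_n;  k2=λ(1+3/4z)y_n ⇒ h·k2=z(1+3/4z)y_n
  y_{n+1}/y_n = 1 + 5/16z + 11/16z(1+3/4z) = 1 + z + 33/64z²
  so R(z) = 1 + z + 33/64z².

Find x<0 with |R(x)|<1.
x=-1.12: |R|=0.5268
R=1: x+33/64x²=0 ⇒ x=−64/33=-1.9394; min R=1−1/(4·33/64)=0.5152>−1
Confirm numerically:
  x=-1.094: |R|=0.52312 <1
  x=-1.085: |R|=0.52201 <1
  x=-0.856: |R|=0.52182 <1
  x=-2.480: |R|=1.69130 >1
  x=-2.266: |R|=1.38161 >1
  x=-2.180: |R|=1.27046 >1
Interval (-1.9394, 0).

left endpoint -1.9394.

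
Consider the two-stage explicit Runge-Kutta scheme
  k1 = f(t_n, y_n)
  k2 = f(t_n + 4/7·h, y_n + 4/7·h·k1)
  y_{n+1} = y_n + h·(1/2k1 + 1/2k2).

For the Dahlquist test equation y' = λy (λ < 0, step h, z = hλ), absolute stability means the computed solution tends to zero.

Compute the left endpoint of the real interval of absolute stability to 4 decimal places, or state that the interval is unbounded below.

left endpoint -3.5000.

Set f=λy, z=hλ:
  k1=λy_n ⇒ h·k1=z·y_n;  k2=λ(1+4/7z)y_n ⇒ h·k2=z(1+4/7z)y_n
  y_{n+1}/y_n = 1 + 1/2z + 1/2z(1+4/7z) = 1 + z + 2/7z²
  R(z) = 1 + z + 2/7z².

Boundary: |R(x)|=1, x<0.
x=-1.66: |R|=0.1273
R=1: x+2/7x²=0 ⇒ x=−7/2=-3.5000; min R=1−1/(4·2/7)=0.1250>−1
Confirm numerically:
  x=-3.426: |R|=0.92756 <1
  x=-1.954: |R|=0.13689 <1
  x=-1.700: |R|=0.12571 <1
  x=-1.412: |R|=0.15764 <1
  x=-3.772: |R|=1.29314 >1
  x=-3.572: |R|=1.07348 >1
Stable set (-3.5000, 0).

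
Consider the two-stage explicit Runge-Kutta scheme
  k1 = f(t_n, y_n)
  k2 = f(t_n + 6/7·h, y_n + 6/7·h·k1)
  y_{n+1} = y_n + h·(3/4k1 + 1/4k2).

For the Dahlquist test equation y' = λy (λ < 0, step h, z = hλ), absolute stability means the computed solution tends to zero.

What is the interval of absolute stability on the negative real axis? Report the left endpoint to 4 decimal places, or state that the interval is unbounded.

z∈(-4.6667,0).

Set f=λy, z=hλ:
  k1=λy_n ⇒ h·k1=z·y_n;  k2=λ(1+6/7z)y_n ⇒ h·k2=z(1+6/7z)y_n
  y_{n+1}/y_n = 1 + 3/4z + 1/4z(1+6/7z) = 1 + z + 3/14z²
  ⇒ R(z) = 1 + z + 3/14z².

Solve |R(x)|<1 on ℝ⁻.
x=-0.68: |R|=0.4191
R=1: x+3/14x²=0 ⇒ x=−14/3=-4.6667; min R=1−1/(4·3/14)=-0.1667>−1
Confirm numerically:
  x=-4.117: |R|=0.51508 <1
  x=-3.663: |R|=0.21219 <1
  x=-3.614: |R|=0.18478 <1
  x=-5.252: |R|=1.65875 >1
  x=-5.211: |R|=1.60783 >1
  x=-5.080: |R|=1.44994 >1
Interval (-4.6667, 0).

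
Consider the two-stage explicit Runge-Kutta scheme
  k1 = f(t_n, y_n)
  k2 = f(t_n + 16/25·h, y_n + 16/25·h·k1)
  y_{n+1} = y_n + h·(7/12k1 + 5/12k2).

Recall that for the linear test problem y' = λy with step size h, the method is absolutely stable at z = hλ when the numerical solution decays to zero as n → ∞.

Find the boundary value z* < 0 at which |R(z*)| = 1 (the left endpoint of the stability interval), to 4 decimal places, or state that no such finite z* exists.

z* = -3.7500.

On y'=λy, z=hλ:
  k1=λy_n ⇒ h·k1=z·y_n;  k2=λ(1+16/25z)y_n ⇒ h·k2=z(1+16/25z)y_n
  y_{n+1}/y_n = 1 + 7/12z + 5/12z(1+16/25z) = 1 + z + 4/15z²
  so R(z) = 1 + z + 4/15z².

Find x<0 with |R(x)|<1.
x=-0.55: |R|=0.5307
R=1: x+4/15x²=0 ⇒ x=−15/4=-3.7500; min R=1−1/(4·4/15)=0.0625>−1
Confirm numerically:
  x=-3.715: |R|=0.96533 <1
  x=-2.538: |R|=0.17972 <1
  x=-1.751: |R|=0.06660 <1
  x=-4.109: |R|=1.39337 >1
  x=-4.083: |R|=1.36257 >1
Interval (-3.7500, 0).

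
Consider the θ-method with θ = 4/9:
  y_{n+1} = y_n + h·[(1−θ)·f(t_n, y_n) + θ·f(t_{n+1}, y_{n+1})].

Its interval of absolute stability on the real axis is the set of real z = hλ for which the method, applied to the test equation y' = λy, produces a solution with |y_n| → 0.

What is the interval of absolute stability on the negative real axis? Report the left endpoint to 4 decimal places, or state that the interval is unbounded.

(-18.0000, 0).

Test eqn y'=λy, z=hλ:
  y_{n+1} = y_n + z·[5/9·y_n + 4/9·y_{n+1}] ⇒ (1 − 4/9z)y_{n+1} = (1 + 5/9z)y_n
  ⇒ R(z) = (1 + 5/9z)/(1 − 4/9z).

Find x<0 with |R(x)|<1.
x=-0.93: |R|=0.3420
R=−1: 1+5/9x = −1+4/9x ⇒ -1/9x=2 ⇒ x=2/(-1/9)=-18.0000
Confirm numerically:
  x=-17.435: |R|=0.99282 <1
  x=-14.538: |R|=0.94845 <1
  x=-10.362: |R|=0.84860 <1
  x=-7.587: |R|=0.73536 <1
  x=-18.266: |R|=1.00324 >1
  x=-18.063: |R|=1.00078 >1
Interval (-18.0000, 0).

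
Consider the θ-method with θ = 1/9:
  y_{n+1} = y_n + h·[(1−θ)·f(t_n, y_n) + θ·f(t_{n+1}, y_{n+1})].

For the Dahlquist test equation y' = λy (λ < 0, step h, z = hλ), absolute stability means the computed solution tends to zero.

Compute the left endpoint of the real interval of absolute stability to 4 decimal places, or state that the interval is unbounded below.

z* = -2.5714.

Test eqn y'=λy, z=hλ:
  y_{n+1} = y_n + z·[8/9·y_n + 1/9·y_{n+1}] ⇒ (1 − 1/9z)y_{n+1} = (1 + 8/9z)y_n
  so R(z) = (1 + 8/9z)/(1 − 1/9z).

Boundary: |R(x)|=1, x<0.
x=-1.27: |R|=0.1130
R=−1: 1+8/9x = −1+1/9x ⇒ -7/9x=2 ⇒ x=2/(-7/9)=-2.5714
Confirm numerically:
  x=-2.056: |R|=0.67366 <1
  x=-1.971: |R|=0.61690 <1
  x=-1.902: |R|=0.57017 <1
  x=-1.409: |R|=0.21827 <1
  x=-2.905: |R|=1.19614 >1
  x=-2.697: |R|=1.07515 >1
So |R|<1 on (-2.5714, 0).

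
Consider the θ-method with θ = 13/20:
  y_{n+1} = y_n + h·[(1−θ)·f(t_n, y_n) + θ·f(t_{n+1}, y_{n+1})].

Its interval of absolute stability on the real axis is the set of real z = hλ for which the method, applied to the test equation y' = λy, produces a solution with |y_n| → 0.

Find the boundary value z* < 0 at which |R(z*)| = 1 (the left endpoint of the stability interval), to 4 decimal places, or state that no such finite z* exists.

(−∞, 0) — no finite endpoint.

Set f=λy, z=hλ:
  y_{n+1} = y_n + z·[7/20·y_n + 13/20·y_{n+1}] ⇒ (1 − 13/20z)y_{n+1} = (1 + 7/20z)y_n
  so R(z) = (1 + 7/20z)/(1 − 13/20z).

Need |R(x)|<1, x<0.
x=-0.55: |R|=0.5948
x=-2: |R|=0.1304
x=-10: |R|=0.3333
x=-100: |R|=0.5152
θ=13/20≥1/2 ⇒ |1+7/20x|<|1−13/20x| ∀x<0 ⇒ interval (−∞,0).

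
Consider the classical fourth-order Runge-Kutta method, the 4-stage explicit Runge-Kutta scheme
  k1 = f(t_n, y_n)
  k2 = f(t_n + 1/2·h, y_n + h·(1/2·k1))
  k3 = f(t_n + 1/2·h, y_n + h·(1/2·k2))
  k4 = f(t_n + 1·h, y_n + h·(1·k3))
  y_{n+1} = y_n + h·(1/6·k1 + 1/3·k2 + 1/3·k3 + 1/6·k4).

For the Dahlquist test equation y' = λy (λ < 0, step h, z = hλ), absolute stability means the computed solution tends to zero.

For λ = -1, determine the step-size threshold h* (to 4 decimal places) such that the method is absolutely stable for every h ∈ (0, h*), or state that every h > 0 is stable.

Test eqn y'=λy, z=hλ:
  order 4, 4-stage ⇒ R(z)=1+z+z^2/2+z^3/6+z^4/24
  (e.g. R(-1.13)=0.33590, |R|=0.33590)

Need |R(x)|<1, x<0.
x=-1.13: |R|=0.3359
|R(-2.97)|=1.3161 |R(-1.06)|=0.3559 |R(-1.03)|=0.3652
Bisect:
  x_lo=-3.5767 |R|=3.0125  x_hi=-0.2451 |R|=0.7826
  mid=-1.91090 |R|=0.30749 →hi
  mid=-2.74378 |R|=0.93920 →hi
  mid=-3.16022 |R|=1.72893 →lo
  mid=-2.95200 |R|=1.28185 →lo
  mid=-2.84789 |R|=1.09855 →lo
  mid=-2.79584 |R|=1.01601 →lo
  mid=-2.76981 |R|=0.97690 →hi
  mid=-2.78282 |R|=0.99628 →hi
  mid=-2.78933 |R|=1.00610 →lo
  ...
  [-2.78547,-2.78526] ⇒ x*=-2.7853
So |R|<1 on (-2.7853, 0).

(-2.7853,0); λ=-1 ⇒ h* = 2.7853.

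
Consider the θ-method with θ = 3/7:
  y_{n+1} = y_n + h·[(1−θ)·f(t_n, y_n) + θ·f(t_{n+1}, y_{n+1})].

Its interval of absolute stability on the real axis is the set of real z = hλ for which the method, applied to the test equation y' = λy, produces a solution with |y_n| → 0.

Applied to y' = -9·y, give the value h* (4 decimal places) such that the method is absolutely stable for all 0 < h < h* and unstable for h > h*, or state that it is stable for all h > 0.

(-14.0000,0); λ=-9 ⇒ h* = (14)/9 = 1.5556.

Set f=λy, z=hλ:
  y_{n+1} = y_n + z·[4/7·y_n + 3/7·y_{n+1}] ⇒ (1 − 3/7z)y_{n+1} = (1 + 4/7z)y_n
  R(z) = (1 + 4/7z)/(1 − 3/7z).

Boundary: |R(x)|=1, x<0.
x=-1.15: |R|=0.2297
R=−1: 1+4/7x = −1+3/7x ⇒ -1/7x=2 ⇒ x=2/(-1/7)=-14.0000
Confirm numerically:
  x=-13.326: |R|=0.98565 <1
  x=-6.900: |R|=0.74368 <1
  x=-6.051: |R|=0.68397 <1
  x=-14.557: |R|=1.01099 >1
  x=-14.364: |R|=1.00727 >1
  x=-14.111: |R|=1.00225 >1
So |R|<1 on (-14.0000, 0).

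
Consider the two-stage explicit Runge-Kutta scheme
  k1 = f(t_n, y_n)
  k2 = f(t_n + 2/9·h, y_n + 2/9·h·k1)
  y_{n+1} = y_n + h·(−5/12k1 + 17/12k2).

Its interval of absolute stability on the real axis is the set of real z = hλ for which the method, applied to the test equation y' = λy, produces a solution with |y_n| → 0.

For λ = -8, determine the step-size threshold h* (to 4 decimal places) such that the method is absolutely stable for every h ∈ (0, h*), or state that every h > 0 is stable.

With y'=λy (z=hλ):
  k1=λy_n ⇒ h·k1=z·y_n;  k2=λ(1+2/9z)y_n ⇒ h·k2=z(1+2/9z)y_n
  y_{n+1}/y_n = 1 − 5/12z + 17/12z(1+2/9z) = 1 + z + 17/54z²
  Hence R(z) = 1 + z + 17/54z².

Boundary: |R(x)|=1, x<0.
x=-1.14: |R|=0.2691
R=1: x+17/54x²=0 ⇒ x=−54/17=-3.1765; min R=1−1/(4·17/54)=0.2059>−1
Confirm numerically:
  x=-2.900: |R|=0.74759 <1
  x=-2.840: |R|=0.69917 <1
  x=-1.609: |R|=0.20602 <1
  x=-3.655: |R|=1.55062 >1
  x=-3.482: |R|=1.33492 >1
Stable set (-3.1765, 0).

(-3.1765,0); λ=-8 ⇒ h* = (54/17)/8 = 0.3971.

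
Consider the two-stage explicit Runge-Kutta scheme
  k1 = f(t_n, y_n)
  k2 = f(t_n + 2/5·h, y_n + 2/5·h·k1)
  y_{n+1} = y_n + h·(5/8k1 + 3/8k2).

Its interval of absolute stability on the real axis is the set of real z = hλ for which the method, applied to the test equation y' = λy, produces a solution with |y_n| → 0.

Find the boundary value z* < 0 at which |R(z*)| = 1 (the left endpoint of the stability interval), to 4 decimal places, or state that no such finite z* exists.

z* = -6.6667.

Test eqn y'=λy, z=hλ:
  k1=λy_n ⇒ h·k1=z·y_n;  k2=λ(1+2/5z)y_n ⇒ h·k2=z(1+2/5z)y_n
  y_{n+1}/y_n = 1 + 5/8z + 3/8z(1+2/5z) = 1 + z + 3/20z²
  Hence R(z) = 1 + z + 3/20z².

Boundary: |R(x)|=1, x<0.
x=-0.32: |R|=0.6954
R=1: x+3/20x²=0 ⇒ x=−20/3=-6.6667; min R=1−1/(4·3/20)=-0.6667>−1
Confirm numerically:
  x=-6.589: |R|=0.92324 <1
  x=-5.664: |R|=0.14813 <1
  x=-5.303: |R|=0.08473 <1
  x=-3.925: |R|=0.61416 <1
  x=-6.909: |R|=1.25114 >1
  x=-6.890: |R|=1.23081 >1
  x=-6.819: |R|=1.15581 >1
Interval (-6.6667, 0).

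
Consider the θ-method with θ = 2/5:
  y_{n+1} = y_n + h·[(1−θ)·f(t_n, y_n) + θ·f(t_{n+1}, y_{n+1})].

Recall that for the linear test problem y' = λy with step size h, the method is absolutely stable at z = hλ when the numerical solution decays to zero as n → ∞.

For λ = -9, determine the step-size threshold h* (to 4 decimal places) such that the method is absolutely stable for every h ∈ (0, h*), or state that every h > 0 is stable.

(-10.0000,0); λ=-9 ⇒ h* = (10)/9 = 1.1111.

Set f=λy, z=hλ:
  y_{n+1} = y_n + z·[3/5·y_n + 2/5·y_{n+1}] ⇒ (1 − 2/5z)y_{n+1} = (1 + 3/5z)y_n
  Hence R(z) = (1 + 3/5z)/(1 − 2/5z).

Find x<0 with |R(x)|<1.
x=-1.52: |R|=0.0547
R=−1: 1+3/5x = −1+2/5x ⇒ -1/5x=2 ⇒ x=2/(-1/5)=-10.0000
Confirm numerically:
  x=-8.095: |R|=0.91010 <1
  x=-7.698: |R|=0.88713 <1
  x=-5.360: |R|=0.70483 <1
  x=-10.258: |R|=1.01011 >1
  x=-10.180: |R|=1.00710 >1
Interval (-10.0000, 0).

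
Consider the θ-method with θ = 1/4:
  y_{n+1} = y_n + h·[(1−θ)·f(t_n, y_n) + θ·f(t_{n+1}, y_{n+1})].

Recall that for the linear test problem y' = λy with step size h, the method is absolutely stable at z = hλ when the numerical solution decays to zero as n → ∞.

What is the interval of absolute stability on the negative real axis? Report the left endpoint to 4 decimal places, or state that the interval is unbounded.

Test eqn y'=λy, z=hλ:
  y_{n+1} = y_n + z·[3/4·y_n + 1/4·y_{n+1}] ⇒ (1 − 1/4z)y_{n+1} = (1 + 3/4z)y_n
  R(z) = (1 + 3/4z)/(1 − 1/4z).

Boundary: |R(x)|=1, x<0.
x=-1.8: |R|=0.2414
R=−1: 1+3/4x = −1+1/4x ⇒ -1/2x=2 ⇒ x=2/(-1/2)=-4.0000
Confirm numerically:
  x=-3.892: |R|=0.97263 <1
  x=-3.867: |R|=0.96619 <1
  x=-3.261: |R|=0.79645 <1
  x=-2.006: |R|=0.33600 <1
  x=-4.357: |R|=1.08544 >1
  x=-4.299: |R|=1.07206 >1
  x=-4.263: |R|=1.06366 >1
Stable set (-4.0000, 0).

z∈(-4.0000,0).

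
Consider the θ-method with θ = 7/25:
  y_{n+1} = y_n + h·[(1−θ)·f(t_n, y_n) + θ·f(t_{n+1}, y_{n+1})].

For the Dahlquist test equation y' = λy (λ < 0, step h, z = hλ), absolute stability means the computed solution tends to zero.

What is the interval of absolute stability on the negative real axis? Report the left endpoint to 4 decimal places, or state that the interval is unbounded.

z∈(-4.5455,0).

Test eqn y'=λy, z=hλ:
  y_{n+1} = y_n + z·[18/25·y_n + 7/25·y_{n+1}] ⇒ (1 − 7/25z)y_{n+1} = (1 + 18/25z)y_n
  ⇒ R(z) = (1 + 18/25z)/(1 − 7/25z).

Find x<0 with |R(x)|<1.
x=-0.48: |R|=0.5769
R=−1: 1+18/25x = −1+7/25x ⇒ -11/25x=2 ⇒ x=2/(-11/25)=-4.5455
Confirm numerically:
  x=-4.417: |R|=0.97473 <1
  x=-3.469: |R|=0.75973 <1
  x=-2.069: |R|=0.31006 <1
  x=-5.045: |R|=1.09111 >1
  x=-4.637: |R|=1.01753 >1
Interval (-4.5455, 0).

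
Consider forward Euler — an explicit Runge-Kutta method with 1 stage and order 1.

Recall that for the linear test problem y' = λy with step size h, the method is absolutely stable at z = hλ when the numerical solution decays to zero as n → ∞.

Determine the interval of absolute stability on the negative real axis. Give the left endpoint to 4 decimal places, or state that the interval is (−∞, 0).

Test eqn y'=λy, z=hλ:
  order 1, 1-stage ⇒ R(z)=1+z
  (e.g. R(-1.54)=-0.54000, |R|=0.54000)

Need |R(x)|<1, x<0.
x=-1.54: |R|=0.5400
|R(-1.84)|=0.8400 |R(-1.2)|=0.2000 |R(-0.6)|=0.4000
Bisect:
  x_lo=-2.4775 |R|=1.4775  x_hi=-0.3604 |R|=0.6396
  mid=-1.41897 |R|=0.41897 →hi
  mid=-1.94824 |R|=0.94824 →hi
  mid=-2.21288 |R|=1.21288 →lo
  mid=-2.08056 |R|=1.08056 →lo
  mid=-2.01440 |R|=1.01440 →lo
  mid=-1.98132 |R|=0.98132 →hi
  mid=-1.99786 |R|=0.99786 →hi
  mid=-2.00613 |R|=1.00613 →lo
  mid=-2.00200 |R|=1.00200 →lo
  mid=-1.99993 |R|=0.99993 →hi
  ...
  [-2.00006,-1.99993] ⇒ x*=-2.0000
Stable set (-2.0000, 0).

z∈(-2.0000,0).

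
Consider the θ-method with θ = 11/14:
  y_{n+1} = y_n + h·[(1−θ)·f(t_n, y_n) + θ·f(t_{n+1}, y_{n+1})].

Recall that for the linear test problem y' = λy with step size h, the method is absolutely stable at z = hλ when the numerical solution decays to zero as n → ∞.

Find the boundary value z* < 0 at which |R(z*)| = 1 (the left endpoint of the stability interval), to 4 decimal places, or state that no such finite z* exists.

(−∞, 0) — no finite endpoint.

Set f=λy, z=hλ:
  y_{n+1} = y_n + z·[3/14·y_n + 11/14·y_{n+1}] ⇒ (1 − 11/14z)y_{n+1} = (1 + 3/14z)y_n
  so R(z) = (1 + 3/14z)/(1 − 11/14z).

Find x<0 with |R(x)|<1.
x=-1.06: |R|=0.4217
x=-2: |R|=0.2222
x=-10: |R|=0.1290
x=-100: |R|=0.2567
θ=11/14≥1/2 ⇒ |1+3/14x|<|1−11/14x| ∀x<0 ⇒ stable on all of ℝ⁻.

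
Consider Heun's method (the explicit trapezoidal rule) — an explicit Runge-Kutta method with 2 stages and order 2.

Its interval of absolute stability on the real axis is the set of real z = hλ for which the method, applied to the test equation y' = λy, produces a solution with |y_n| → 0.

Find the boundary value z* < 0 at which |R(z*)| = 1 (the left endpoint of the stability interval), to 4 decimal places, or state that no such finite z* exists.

left endpoint -2.0000.

Test eqn y'=λy, z=hλ:
  order 2, 2-stage ⇒ R(z)=1+z+z^2/2
  (e.g. R(-0.63)=0.56845, |R|=0.56845)

Need |R(x)|<1, x<0.
x=-0.63: |R|=0.5684
|R(-2.22)|=1.2442 |R(-1.58)|=0.6682 |R(-1.5)|=0.6250
Bisect:
  x_lo=-2.8397 |R|=2.1922  x_hi=-0.1424 |R|=0.8678
  mid=-1.49104 |R|=0.62056 →hi
  mid=-2.16536 |R|=1.17903 →lo
  mid=-1.82820 |R|=0.84296 →hi
  mid=-1.99678 |R|=0.99678 →hi
  mid=-2.08107 |R|=1.08436 →lo
  mid=-2.03892 |R|=1.03968 →lo
  mid=-2.01785 |R|=1.01801 →lo
  mid=-2.00732 |R|=1.00734 →lo
  mid=-2.00205 |R|=1.00205 →lo
  mid=-1.99941 |R|=0.99941 →hi
  ...
  [-2.00007,-1.99991] ⇒ x*=-2.0000
Stable set (-2.0000, 0).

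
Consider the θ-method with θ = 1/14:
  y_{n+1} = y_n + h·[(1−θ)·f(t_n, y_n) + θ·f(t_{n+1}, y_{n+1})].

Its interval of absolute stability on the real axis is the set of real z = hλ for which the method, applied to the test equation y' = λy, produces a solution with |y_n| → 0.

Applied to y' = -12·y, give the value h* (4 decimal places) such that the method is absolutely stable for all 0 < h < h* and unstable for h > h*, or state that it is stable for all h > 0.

Set f=λy, z=hλ:
  y_{n+1} = y_n + z·[13/14·y_n + 1/14·y_{n+1}] ⇒ (1 − 1/14z)y_{n+1} = (1 + 13/14z)y_n
  R(z) = (1 + 13/14z)/(1 − 1/14z).

Boundary: |R(x)|=1, x<0.
x=-0.66: |R|=0.3697
R=−1: 1+13/14x = −1+1/14x ⇒ -6/7x=2 ⇒ x=2/(-6/7)=-2.3333
Confirm numerically:
  x=-2.248: |R|=0.93698 <1
  x=-1.151: |R|=0.06356 <1
  x=-1.113: |R|=0.03103 <1
  x=-2.559: |R|=1.16354 >1
  x=-2.548: |R|=1.15567 >1
  x=-2.368: |R|=1.02542 >1
So |R|<1 on (-2.3333, 0).

(-2.3333,0); λ=-12 ⇒ h* = (7/3)/12 = 0.1944.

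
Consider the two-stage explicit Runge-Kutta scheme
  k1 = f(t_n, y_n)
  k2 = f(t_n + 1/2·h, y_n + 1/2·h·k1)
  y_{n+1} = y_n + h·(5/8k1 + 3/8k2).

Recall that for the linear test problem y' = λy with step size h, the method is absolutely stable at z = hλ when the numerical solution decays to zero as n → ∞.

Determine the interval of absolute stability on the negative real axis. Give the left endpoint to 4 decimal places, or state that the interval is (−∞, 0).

z∈(-5.3333,0).

With y'=λy (z=hλ):
  k1=λy_n ⇒ h·k1=z·y_n;  k2=λ(1+1/2z)y_n ⇒ h·k2=z(1+1/2z)y_n
  y_{n+1}/y_n = 1 + 5/8z + 3/8z(1+1/2z) = 1 + z + 3/16z²
  R(z) = 1 + z + 3/16z².

Boundary: |R(x)|=1, x<0.
x=-1.54: |R|=0.0953
R=1: x+3/16x²=0 ⇒ x=−16/3=-5.3333; min R=1−1/(4·3/16)=-0.3333>−1
Confirm numerically:
  x=-4.870: |R|=0.57692 <1
  x=-4.200: |R|=0.10750 <1
  x=-3.043: |R|=0.30678 <1
  x=-5.490: |R|=1.16127 >1
  x=-5.361: |R|=1.02781 >1
Stable set (-5.3333, 0).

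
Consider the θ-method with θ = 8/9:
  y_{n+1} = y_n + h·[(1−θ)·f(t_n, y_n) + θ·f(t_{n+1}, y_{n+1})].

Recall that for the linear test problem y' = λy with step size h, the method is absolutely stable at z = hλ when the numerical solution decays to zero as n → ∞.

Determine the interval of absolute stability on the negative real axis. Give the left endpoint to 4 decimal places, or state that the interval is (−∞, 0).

(−∞, 0) — no finite endpoint.

Set f=λy, z=hλ:
  y_{n+1} = y_n + z·[1/9·y_n + 8/9·y_{n+1}] ⇒ (1 − 8/9z)y_{n+1} = (1 + 1/9z)y_n
  so R(z) = (1 + 1/9z)/(1 − 8/9z).

Solve |R(x)|<1 on ℝ⁻.
x=-1.71: |R|=0.3214
x=-2: |R|=0.2800
x=-10: |R|=0.0112
x=-100: |R|=0.1125
θ=8/9≥1/2 ⇒ |1+1/9x|<|1−8/9x| ∀x<0 ⇒ stable on all of ℝ⁻.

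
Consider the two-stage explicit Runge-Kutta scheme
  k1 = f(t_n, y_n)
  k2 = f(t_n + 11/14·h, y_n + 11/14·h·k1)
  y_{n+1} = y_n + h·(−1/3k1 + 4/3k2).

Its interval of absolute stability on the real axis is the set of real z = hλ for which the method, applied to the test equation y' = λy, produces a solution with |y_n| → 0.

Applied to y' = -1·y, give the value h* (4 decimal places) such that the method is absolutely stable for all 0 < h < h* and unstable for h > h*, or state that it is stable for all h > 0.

With y'=λy (z=hλ):
  k1=λy_n ⇒ h·k1=z·y_n;  k2=λ(1+11/14z)y_n ⇒ h·k2=z(1+11/14z)y_n
  y_{n+1}/y_n = 1 − 1/3z + 4/3z(1+11/14z) = 1 + z + 22/21z²
  Hence R(z) = 1 + z + 22/21z².

Solve |R(x)|<1 on ℝ⁻.
x=-1.76: |R|=2.4851
R=1: x+22/21x²=0 ⇒ x=−21/22=-0.9545; min R=1−1/(4·22/21)=0.7614>−1
Confirm numerically:
  x=-0.916: |R|=0.96301 <1
  x=-0.829: |R|=0.89097 <1
  x=-0.466: |R|=0.76150 <1
  x=-1.272: |R|=1.42303 >1
  x=-1.217: |R|=1.33462 >1
  x=-1.023: |R|=1.07336 >1
Stable set (-0.9545, 0).

(-0.9545,0); λ=-1 ⇒ h* = (21/22)/1 = 0.9545.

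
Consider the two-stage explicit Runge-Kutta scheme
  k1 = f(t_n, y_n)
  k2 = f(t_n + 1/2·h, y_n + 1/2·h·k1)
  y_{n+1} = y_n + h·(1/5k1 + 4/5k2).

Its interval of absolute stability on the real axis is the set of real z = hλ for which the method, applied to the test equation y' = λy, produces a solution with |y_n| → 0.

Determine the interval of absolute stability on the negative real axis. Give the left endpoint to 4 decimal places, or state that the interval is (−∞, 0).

On y'=λy, z=hλ:
  k1=λy_n ⇒ h·k1=z·y_n;  k2=λ(1+1/2z)y_n ⇒ h·k2=z(1+1/2z)y_n
  y_{n+1}/y_n = 1 + 1/5z + 4/5z(1+1/2z) = 1 + z + 2/5z²
  Hence R(z) = 1 + z + 2/5z².

Boundary: |R(x)|=1, x<0.
x=-1.61: |R|=0.4268
R=1: x+2/5x²=0 ⇒ x=−5/2=-2.5000; min R=1−1/(4·2/5)=0.3750>−1
Confirm numerically:
  x=-1.775: |R|=0.48525 <1
  x=-1.159: |R|=0.37831 <1
  x=-1.035: |R|=0.39349 <1
  x=-2.781: |R|=1.31258 >1
  x=-2.693: |R|=1.20790 >1
  x=-2.652: |R|=1.16124 >1
So |R|<1 on (-2.5000, 0).

(-2.5000, 0).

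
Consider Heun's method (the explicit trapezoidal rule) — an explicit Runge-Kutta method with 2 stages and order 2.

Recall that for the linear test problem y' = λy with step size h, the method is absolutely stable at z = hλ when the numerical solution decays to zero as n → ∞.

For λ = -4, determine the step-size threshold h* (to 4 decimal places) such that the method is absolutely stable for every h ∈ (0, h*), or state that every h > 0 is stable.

(-2.0000,0); λ=-4 ⇒ h* = 0.5000.

With y'=λy (z=hλ):
  order 2, 2-stage ⇒ R(z)=1+z+z^2/2
  (e.g. R(-0.54)=0.60580, |R|=0.60580)

Solve |R(x)|<1 on ℝ⁻.
x=-0.54: |R|=0.6058
|R(-1.77)|=0.7964 |R(-1.63)|=0.6985 |R(-1.4)|=0.5800
Bisect:
  x_lo=-2.7847 |R|=2.0926  x_hi=-0.2770 |R|=0.7614
  mid=-1.53082 |R|=0.64089 →hi
  mid=-2.15776 |R|=1.17020 →lo
  mid=-1.84429 |R|=0.85641 →hi
  mid=-2.00102 |R|=1.00102 →lo
  mid=-1.92265 |R|=0.92565 →hi
  mid=-1.96184 |R|=0.96257 →hi
  mid=-1.98143 |R|=0.98160 →hi
  mid=-1.99123 |R|=0.99126 →hi
  mid=-1.99612 |R|=0.99613 →hi
  ...
  [-2.00010,-1.99995] ⇒ x*=-2.0000
Interval (-2.0000, 0).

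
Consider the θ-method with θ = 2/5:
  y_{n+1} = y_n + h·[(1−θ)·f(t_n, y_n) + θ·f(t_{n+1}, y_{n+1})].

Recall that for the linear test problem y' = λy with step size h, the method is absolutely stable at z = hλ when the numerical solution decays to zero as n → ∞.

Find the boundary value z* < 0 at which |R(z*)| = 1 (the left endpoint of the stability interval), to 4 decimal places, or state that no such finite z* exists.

With y'=λy (z=hλ):
  y_{n+1} = y_n + z·[3/5·y_n + 2/5·y_{n+1}] ⇒ (1 − 2/5z)y_{n+1} = (1 + 3/5z)y_n
  Hence R(z) = (1 + 3/5z)/(1 − 2/5z).

Solve |R(x)|<1 on ℝ⁻.
x=-0.6: |R|=0.5161
R=−1: 1+3/5x = −1+2/5x ⇒ -1/5x=2 ⇒ x=2/(-1/5)=-10.0000
Confirm numerically:
  x=-9.526: |R|=0.98029 <1
  x=-8.524: |R|=0.93306 <1
  x=-6.183: |R|=0.78020 <1
  x=-5.626: |R|=0.73086 <1
  x=-10.519: |R|=1.01993 >1
  x=-10.265: |R|=1.01038 >1
  x=-10.141: |R|=1.00558 >1
Stable set (-10.0000, 0).

z* = -10.0000.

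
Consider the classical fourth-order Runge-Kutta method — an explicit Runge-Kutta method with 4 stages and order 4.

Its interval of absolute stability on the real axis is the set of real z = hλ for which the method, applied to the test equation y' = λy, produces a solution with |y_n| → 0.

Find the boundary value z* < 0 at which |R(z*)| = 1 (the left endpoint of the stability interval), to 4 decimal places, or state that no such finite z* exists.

left endpoint -2.7853.

On y'=λy, z=hλ:
  order 4, 4-stage ⇒ R(z)=1+z+z^2/2+z^3/6+z^4/24
  (e.g. R(-0.49)=0.61284, |R|=0.61284)

Solve |R(x)|<1 on ℝ⁻.
x=-0.49: |R|=0.6128
|R(-3.15)|=1.7043 |R(-2.97)|=1.3161 |R(-2.01)|=0.3367
Bisect:
  x_lo=-3.1771 |R|=1.7703  x_hi=-0.2939 |R|=0.7454
  mid=-1.73550 |R|=0.27727 →hi
  mid=-2.45629 |R|=0.60717 →hi
  mid=-2.81669 |R|=1.04838 →lo
  mid=-2.63649 |R|=0.79787 →hi
  mid=-2.72659 |R|=0.91504 →hi
  mid=-2.77164 |R|=0.97961 →hi
  mid=-2.79417 |R|=1.01346 →lo
  mid=-2.78290 |R|=0.99640 →hi
  mid=-2.78853 |R|=1.00490 →lo
  ...
  [-2.78537,-2.78519] ⇒ x*=-2.7853
Stable set (-2.7853, 0).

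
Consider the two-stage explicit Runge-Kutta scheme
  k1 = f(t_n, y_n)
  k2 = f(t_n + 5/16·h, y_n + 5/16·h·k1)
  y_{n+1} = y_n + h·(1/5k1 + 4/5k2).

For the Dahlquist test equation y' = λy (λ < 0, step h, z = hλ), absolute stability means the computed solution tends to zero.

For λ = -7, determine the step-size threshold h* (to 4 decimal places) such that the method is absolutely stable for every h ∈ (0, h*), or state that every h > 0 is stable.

With y'=λy (z=hλ):
  k1=λy_n ⇒ h·k1=z·y_n;  k2=λ(1+5/16z)y_n ⇒ h·k2=z(1+5/16z)y_n
  y_{n+1}/y_n = 1 + 1/5z + 4/5z(1+5/16z) = 1 + z + 1/4z²
  R(z) = 1 + z + 1/4z².

Find x<0 with |R(x)|<1.
x=-1.48: |R|=0.0676
R=1: x+1/4x²=0 ⇒ x=−4=-4.0000; min R=1−1/(4·1/4)=0.0000>−1
Confirm numerically:
  x=-3.548: |R|=0.59908 <1
  x=-3.527: |R|=0.58293 <1
  x=-3.351: |R|=0.45630 <1
  x=-2.192: |R|=0.00922 <1
  x=-4.570: |R|=1.65123 >1
  x=-4.510: |R|=1.57502 >1
  x=-4.359: |R|=1.39122 >1
Interval (-4.0000, 0).

(-4.0000,0); λ=-7 ⇒ h* = (4)/7 = 0.5714.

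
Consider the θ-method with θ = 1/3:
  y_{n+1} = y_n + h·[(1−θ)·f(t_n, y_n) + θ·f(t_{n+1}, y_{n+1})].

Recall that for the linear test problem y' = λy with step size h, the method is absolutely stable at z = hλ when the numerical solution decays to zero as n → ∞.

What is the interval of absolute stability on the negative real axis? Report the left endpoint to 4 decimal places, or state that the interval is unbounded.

z∈(-6.0000,0).

On y'=λy, z=hλ:
  y_{n+1} = y_n + z·[2/3·y_n + 1/3·y_{n+1}] ⇒ (1 − 1/3z)y_{n+1} = (1 + 2/3z)y_n
  Hence R(z) = (1 + 2/3z)/(1 − 1/3z).

Solve |R(x)|<1 on ℝ⁻.
x=-1.2: |R|=0.1429
R=−1: 1+2/3x = −1+1/3x ⇒ -1/3x=2 ⇒ x=2/(-1/3)=-6.0000
Confirm numerically:
  x=-3.692: |R|=0.65511 <1
  x=-3.195: |R|=0.54722 <1
  x=-2.698: |R|=0.42050 <1
  x=-6.418: |R|=1.04438 >1
  x=-6.376: |R|=1.04010 >1
  x=-6.025: |R|=1.00277 >1
Interval (-6.0000, 0).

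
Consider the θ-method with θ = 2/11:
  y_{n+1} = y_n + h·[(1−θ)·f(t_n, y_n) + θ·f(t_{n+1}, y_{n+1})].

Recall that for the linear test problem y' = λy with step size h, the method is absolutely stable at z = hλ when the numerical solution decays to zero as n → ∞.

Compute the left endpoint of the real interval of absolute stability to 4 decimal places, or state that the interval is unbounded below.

z* = -3.1429.

With y'=λy (z=hλ):
  y_{n+1} = y_n + z·[9/11·y_n + 2/11·y_{n+1}] ⇒ (1 − 2/11z)y_{n+1} = (1 + 9/11z)y_n
  so R(z) = (1 + 9/11z)/(1 − 2/11z).

Need |R(x)|<1, x<0.
x=-1.49: |R|=0.1724
R=−1: 1+9/11x = −1+2/11x ⇒ -7/11x=2 ⇒ x=2/(-7/11)=-3.1429
Confirm numerically:
  x=-2.573: |R|=0.75294 <1
  x=-2.160: |R|=0.55091 <1
  x=-1.323: |R|=0.06647 <1
  x=-3.242: |R|=1.03969 >1
  x=-3.209: |R|=1.02658 >1
  x=-3.190: |R|=1.01899 >1
So |R|<1 on (-3.1429, 0).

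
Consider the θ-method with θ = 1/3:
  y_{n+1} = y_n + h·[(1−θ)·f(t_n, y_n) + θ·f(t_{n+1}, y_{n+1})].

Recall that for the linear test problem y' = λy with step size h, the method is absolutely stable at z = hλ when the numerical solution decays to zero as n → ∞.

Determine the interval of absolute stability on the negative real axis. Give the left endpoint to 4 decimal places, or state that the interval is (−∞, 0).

(-6.0000, 0).

Set f=λy, z=hλ:
  y_{n+1} = y_n + z·[2/3·y_n + 1/3·y_{n+1}] ⇒ (1 − 1/3z)y_{n+1} = (1 + 2/3z)y_n
  ⇒ R(z) = (1 + 2/3z)/(1 − 1/3z).

Boundary: |R(x)|=1, x<0.
x=-0.43: |R|=0.6239
R=−1: 1+2/3x = −1+1/3x ⇒ -1/3x=2 ⇒ x=2/(-1/3)=-6.0000
Confirm numerically:
  x=-5.265: |R|=0.91107 <1
  x=-4.130: |R|=0.73773 <1
  x=-2.936: |R|=0.48383 <1
  x=-2.742: |R|=0.43260 <1
  x=-6.433: |R|=1.04590 >1
  x=-6.364: |R|=1.03887 >1
  x=-6.023: |R|=1.00255 >1
Stable set (-6.0000, 0).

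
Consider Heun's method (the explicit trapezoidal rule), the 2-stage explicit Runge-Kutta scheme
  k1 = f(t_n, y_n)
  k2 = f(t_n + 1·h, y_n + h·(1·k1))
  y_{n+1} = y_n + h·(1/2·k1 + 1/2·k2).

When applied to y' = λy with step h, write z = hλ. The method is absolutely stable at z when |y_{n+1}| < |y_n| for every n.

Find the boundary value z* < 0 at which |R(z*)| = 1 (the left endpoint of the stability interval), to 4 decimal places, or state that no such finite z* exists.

left endpoint -2.0000.

Test eqn y'=λy, z=hλ:
  order 2, 2-stage ⇒ R(z)=1+z+z^2/2
  (e.g. R(-0.31)=0.73805, |R|=0.73805)

Boundary: |R(x)|=1, x<0.
x=-0.31: |R|=0.7380
|R(-2.13)|=1.1384 |R(-1.34)|=0.5578 |R(-1.24)|=0.5288
Bisect:
  x_lo=-2.4988 |R|=1.6232  x_hi=-0.2590 |R|=0.7745
  mid=-1.37889 |R|=0.57178 →hi
  mid=-1.93883 |R|=0.94070 →hi
  mid=-2.21880 |R|=1.24274 →lo
  mid=-2.07882 |R|=1.08192 →lo
  mid=-2.00882 |R|=1.00886 →lo
  mid=-1.97383 |R|=0.97417 →hi
  mid=-1.99133 |R|=0.99136 →hi
  mid=-2.00007 |R|=1.00007 →lo
  ...
  [-2.00007,-1.99994] ⇒ x*=-2.0000
Interval (-2.0000, 0).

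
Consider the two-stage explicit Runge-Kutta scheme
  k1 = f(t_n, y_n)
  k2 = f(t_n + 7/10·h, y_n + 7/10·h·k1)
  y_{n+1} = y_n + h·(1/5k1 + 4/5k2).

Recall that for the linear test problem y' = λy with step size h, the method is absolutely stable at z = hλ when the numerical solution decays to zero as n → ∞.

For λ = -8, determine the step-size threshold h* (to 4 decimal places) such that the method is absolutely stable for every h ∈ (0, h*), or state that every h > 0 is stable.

(-1.7857,0); λ=-8 ⇒ h* = (25/14)/8 = 0.2232.

Set f=λy, z=hλ:
  k1=λy_n ⇒ h·k1=z·y_n;  k2=λ(1+7/10z)y_n ⇒ h·k2=z(1+7/10z)y_n
  y_{n+1}/y_n = 1 + 1/5z + 4/5z(1+7/10z) = 1 + z + 14/25z²
  so R(z) = 1 + z + 14/25z².

Solve |R(x)|<1 on ℝ⁻.
x=-1.58: |R|=0.8180
R=1: x+14/25x²=0 ⇒ x=−25/14=-1.7857; min R=1−1/(4·14/25)=0.5536>−1
Confirm numerically:
  x=-1.546: |R|=0.79246 <1
  x=-1.374: |R|=0.68321 <1
  x=-1.347: |R|=0.66907 <1
  x=-1.329: |R|=0.66009 <1
  x=-2.361: |R|=1.76062 >1
  x=-2.266: |R|=1.60946 >1
  x=-1.870: |R|=1.08826 >1
Interval (-1.7857, 0).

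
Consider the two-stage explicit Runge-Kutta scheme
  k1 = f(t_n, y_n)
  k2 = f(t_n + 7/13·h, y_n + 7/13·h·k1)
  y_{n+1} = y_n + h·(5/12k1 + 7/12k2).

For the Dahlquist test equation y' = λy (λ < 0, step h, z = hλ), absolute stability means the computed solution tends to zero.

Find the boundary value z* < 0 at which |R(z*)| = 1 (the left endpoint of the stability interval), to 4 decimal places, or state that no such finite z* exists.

With y'=λy (z=hλ):
  k1=λy_n ⇒ h·k1=z·y_n;  k2=λ(1+7/13z)y_n ⇒ h·k2=z(1+7/13z)y_n
  y_{n+1}/y_n = 1 + 5/12z + 7/12z(1+7/13z) = 1 + z + 49/156z²
  so R(z) = 1 + z + 49/156z².

Find x<0 with |R(x)|<1.
x=-1.02: |R|=0.3068
R=1: x+49/156x²=0 ⇒ x=−156/49=-3.1837; min R=1−1/(4·49/156)=0.2041>−1
Confirm numerically:
  x=-2.841: |R|=0.69421 <1
  x=-2.420: |R|=0.41951 <1
  x=-1.402: |R|=0.21540 <1
  x=-3.545: |R|=1.40233 >1
  x=-3.480: |R|=1.32391 >1
  x=-3.407: |R|=1.23899 >1
Stable set (-3.1837, 0).

z* = -3.1837.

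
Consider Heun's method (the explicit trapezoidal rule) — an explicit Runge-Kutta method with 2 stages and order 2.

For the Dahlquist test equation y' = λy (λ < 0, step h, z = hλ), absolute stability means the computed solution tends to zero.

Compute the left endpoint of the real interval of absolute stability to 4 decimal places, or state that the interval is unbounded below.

left endpoint -2.0000.

On y'=λy, z=hλ:
  order 2, 2-stage ⇒ R(z)=1+z+z^2/2
  (e.g. R(-1.68)=0.73120, |R|=0.73120)

Boundary: |R(x)|=1, x<0.
x=-1.68: |R|=0.7312
|R(-1.45)|=0.6013 |R(-0.64)|=0.5648
Bisect:
  x_lo=-2.6189 |R|=1.8104  x_hi=-0.2223 |R|=0.8024
  mid=-1.42057 |R|=0.58844 →hi
  mid=-2.01972 |R|=1.01992 →lo
  mid=-1.72014 |R|=0.75930 →hi
  mid=-1.86993 |R|=0.87839 →hi
  mid=-1.94483 |R|=0.94635 →hi
  mid=-1.98227 |R|=0.98243 →hi
  mid=-2.00100 |R|=1.00100 →lo
  mid=-1.99164 |R|=0.99167 →hi
  ...
  [-2.00012,-1.99997] ⇒ x*=-2.0000
Stable set (-2.0000, 0).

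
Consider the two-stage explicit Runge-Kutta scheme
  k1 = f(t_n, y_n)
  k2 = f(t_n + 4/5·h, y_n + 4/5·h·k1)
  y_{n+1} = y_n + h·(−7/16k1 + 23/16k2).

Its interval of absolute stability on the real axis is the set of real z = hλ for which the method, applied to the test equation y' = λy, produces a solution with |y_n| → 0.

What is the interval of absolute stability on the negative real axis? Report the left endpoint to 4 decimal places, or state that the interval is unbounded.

Set f=λy, z=hλ:
  k1=λy_n ⇒ h·k1=z·y_n;  k2=λ(1+4/5z)y_n ⇒ h·k2=z(1+4/5z)y_n
  y_{n+1}/y_n = 1 − 7/16z + 23/16z(1+4/5z) = 1 + z + 23/20z²
  Hence R(z) = 1 + z + 23/20z².

Boundary: |R(x)|=1, x<0.
x=-0.93: |R|=1.0646
R=1: x+23/20x²=0 ⇒ x=−20/23=-0.8696; min R=1−1/(4·23/20)=0.7826>−1
Confirm numerically:
  x=-0.830: |R|=0.96223 <1
  x=-0.546: |R|=0.79683 <1
  x=-0.361: |R|=0.78887 <1
  x=-1.384: |R|=1.81877 >1
  x=-1.233: |R|=1.51533 >1
Stable set (-0.8696, 0).

(-0.8696, 0).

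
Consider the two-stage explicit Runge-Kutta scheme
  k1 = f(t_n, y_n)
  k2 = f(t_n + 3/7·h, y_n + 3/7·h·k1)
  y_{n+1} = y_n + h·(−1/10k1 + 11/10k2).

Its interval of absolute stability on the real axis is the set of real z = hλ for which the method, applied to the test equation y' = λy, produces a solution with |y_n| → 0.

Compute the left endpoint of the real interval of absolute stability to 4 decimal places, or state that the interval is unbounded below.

Set f=λy, z=hλ:
  k1=λy_n ⇒ h·k1=z·y_n;  k2=λ(1+3/7z)y_n ⇒ h·k2=z(1+3/7z)y_n
  y_{n+1}/y_n = 1 − 1/10z + 11/10z(1+3/7z) = 1 + z + 33/70z²
  ⇒ R(z) = 1 + z + 33/70z².

Solve |R(x)|<1 on ℝ⁻.
x=-1.57: |R|=0.5920
R=1: x+33/70x²=0 ⇒ x=−70/33=-2.1212; min R=1−1/(4·33/70)=0.4697>−1
Confirm numerically:
  x=-2.032: |R|=0.91454 <1
  x=-1.272: |R|=0.49076 <1
  x=-1.187: |R|=0.47723 <1
  x=-2.634: |R|=1.63675 >1
  x=-2.612: |R|=1.60434 >1
  x=-2.319: |R|=1.21623 >1
Stable set (-2.1212, 0).

z* = -2.1212.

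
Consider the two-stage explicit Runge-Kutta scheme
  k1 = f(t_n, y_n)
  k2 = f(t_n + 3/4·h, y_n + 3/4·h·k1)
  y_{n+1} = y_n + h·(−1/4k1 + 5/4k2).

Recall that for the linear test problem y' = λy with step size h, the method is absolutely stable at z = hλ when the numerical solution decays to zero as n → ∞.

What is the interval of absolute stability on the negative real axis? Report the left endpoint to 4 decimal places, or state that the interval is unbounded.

z∈(-1.0667,0).

With y'=λy (z=hλ):
  k1=λy_n ⇒ h·k1=z·y_n;  k2=λ(1+3/4z)y_n ⇒ h·k2=z(1+3/4z)y_n
  y_{n+1}/y_n = 1 − 1/4z + 5/4z(1+3/4z) = 1 + z + 15/16z²
  ⇒ R(z) = 1 + z + 15/16z².

Find x<0 with |R(x)|<1.
x=-0.74: |R|=0.7734
R=1: x+15/16x²=0 ⇒ x=−16/15=-1.0667; min R=1−1/(4·15/16)=0.7333>−1
Confirm numerically:
  x=-0.869: |R|=0.83896 <1
  x=-0.799: |R|=0.79950 <1
  x=-0.667: |R|=0.75008 <1
  x=-0.617: |R|=0.73990 <1
  x=-1.531: |R|=1.66646 >1
  x=-1.330: |R|=1.32834 >1
  x=-1.277: |R|=1.25181 >1
Interval (-1.0667, 0).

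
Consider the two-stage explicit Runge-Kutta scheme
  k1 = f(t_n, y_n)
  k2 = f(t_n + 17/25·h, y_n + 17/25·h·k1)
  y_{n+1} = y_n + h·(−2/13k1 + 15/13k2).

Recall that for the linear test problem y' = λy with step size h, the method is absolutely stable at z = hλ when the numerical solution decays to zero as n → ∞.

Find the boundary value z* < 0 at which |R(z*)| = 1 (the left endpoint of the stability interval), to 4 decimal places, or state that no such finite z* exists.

On y'=λy, z=hλ:
  k1=λy_n ⇒ h·k1=z·y_n;  k2=λ(1+17/25z)y_n ⇒ h·k2=z(1+17/25z)y_n
  y_{n+1}/y_n = 1 − 2/13z + 15/13z(1+17/25z) = 1 + z + 51/65z²
  R(z) = 1 + z + 51/65z².

Find x<0 with |R(x)|<1.
x=-1.24: |R|=0.9664
R=1: x+51/65x²=0 ⇒ x=−65/51=-1.2745; min R=1−1/(4·51/65)=0.6814>−1
Confirm numerically:
  x=-0.839: |R|=0.71331 <1
  x=-0.655: |R|=0.68162 <1
  x=-0.553: |R|=0.68694 <1
  x=-1.471: |R|=1.22678 >1
  x=-1.305: |R|=1.03122 >1
Stable set (-1.2745, 0).

left endpoint -1.2745.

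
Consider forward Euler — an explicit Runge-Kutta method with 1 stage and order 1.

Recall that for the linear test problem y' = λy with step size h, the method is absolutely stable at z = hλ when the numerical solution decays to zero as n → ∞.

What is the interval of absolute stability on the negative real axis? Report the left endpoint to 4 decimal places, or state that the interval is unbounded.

(-2.0000, 0).

On y'=λy, z=hλ:
  order 1, 1-stage ⇒ R(z)=1+z
  (e.g. R(-0.46)=0.54000, |R|=0.54000)

Solve |R(x)|<1 on ℝ⁻.
x=-0.46: |R|=0.5400
|R(-1.95)|=0.9500 |R(-1.86)|=0.8600 |R(-1.28)|=0.2800
Bisect:
  x_lo=-2.7985 |R|=1.7985  x_hi=-0.2153 |R|=0.7847
  mid=-1.50690 |R|=0.50690 →hi
  mid=-2.15270 |R|=1.15270 →lo
  mid=-1.82980 |R|=0.82980 →hi
  mid=-1.99125 |R|=0.99125 →hi
  mid=-2.07198 |R|=1.07198 →lo
  mid=-2.03161 |R|=1.03161 →lo
  mid=-2.01143 |R|=1.01143 →lo
  mid=-2.00134 |R|=1.00134 →lo
  mid=-1.99630 |R|=0.99630 →hi
  ...
  [-2.00008,-1.99992] ⇒ x*=-2.0000
So |R|<1 on (-2.0000, 0).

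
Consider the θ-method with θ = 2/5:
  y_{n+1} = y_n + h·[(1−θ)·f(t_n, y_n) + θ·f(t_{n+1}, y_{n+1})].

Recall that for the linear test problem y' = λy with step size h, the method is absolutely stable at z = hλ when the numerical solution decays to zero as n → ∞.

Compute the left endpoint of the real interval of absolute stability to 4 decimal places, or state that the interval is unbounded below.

z* = -10.0000.

Set f=λy, z=hλ:
  y_{n+1} = y_n + z·[3/5·y_n + 2/5·y_{n+1}] ⇒ (1 − 2/5z)y_{n+1} = (1 + 3/5z)y_n
  ⇒ R(z) = (1 + 3/5z)/(1 − 2/5z).

Need |R(x)|<1, x<0.
x=-1.09: |R|=0.2409
R=−1: 1+3/5x = −1+2/5x ⇒ -1/5x=2 ⇒ x=2/(-1/5)=-10.0000
Confirm numerically:
  x=-7.675: |R|=0.88575 <1
  x=-6.100: |R|=0.77326 <1
  x=-4.389: |R|=0.59276 <1
  x=-4.338: |R|=0.58599 <1
  x=-10.420: |R|=1.01625 >1
  x=-10.075: |R|=1.00298 >1
  x=-10.065: |R|=1.00259 >1
So |R|<1 on (-10.0000, 0).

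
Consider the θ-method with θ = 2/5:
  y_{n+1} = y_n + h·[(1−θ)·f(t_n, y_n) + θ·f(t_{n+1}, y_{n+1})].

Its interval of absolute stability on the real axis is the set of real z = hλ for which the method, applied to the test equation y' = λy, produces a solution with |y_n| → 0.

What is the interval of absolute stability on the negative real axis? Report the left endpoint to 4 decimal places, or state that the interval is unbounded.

Set f=λy, z=hλ:
  y_{n+1} = y_n + z·[3/5·y_n + 2/5·y_{n+1}] ⇒ (1 − 2/5z)y_{n+1} = (1 + 3/5z)y_n
  so R(z) = (1 + 3/5z)/(1 − 2/5z).

Need |R(x)|<1, x<0.
x=-1.4: |R|=0.1026
R=−1: 1+3/5x = −1+2/5x ⇒ -1/5x=2 ⇒ x=2/(-1/5)=-10.0000
Confirm numerically:
  x=-9.652: |R|=0.98568 <1
  x=-5.971: |R|=0.76219 <1
  x=-5.219: |R|=0.69031 <1
  x=-4.430: |R|=0.59812 <1
  x=-10.553: |R|=1.02118 >1
  x=-10.461: |R|=1.01778 >1
  x=-10.226: |R|=1.00888 >1
So |R|<1 on (-10.0000, 0).

(-10.0000, 0).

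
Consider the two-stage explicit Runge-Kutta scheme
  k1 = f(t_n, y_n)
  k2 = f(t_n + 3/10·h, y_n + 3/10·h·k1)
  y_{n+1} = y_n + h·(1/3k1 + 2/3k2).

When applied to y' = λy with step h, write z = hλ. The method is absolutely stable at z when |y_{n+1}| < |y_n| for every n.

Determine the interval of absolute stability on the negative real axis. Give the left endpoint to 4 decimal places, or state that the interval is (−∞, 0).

(-5.0000, 0).

Set f=λy, z=hλ:
  k1=λy_n ⇒ h·k1=z·y_n;  k2=λ(1+3/10z)y_n ⇒ h·k2=z(1+3/10z)y_n
  y_{n+1}/y_n = 1 + 1/3z + 2/3z(1+3/10z) = 1 + z + 1/5z²
  R(z) = 1 + z + 1/5z².

Find x<0 with |R(x)|<1.
x=-0.69: |R|=0.4052
R=1: x+1/5x²=0 ⇒ x=−5=-5.0000; min R=1−1/(4·1/5)=-0.2500>−1
Confirm numerically:
  x=-4.843: |R|=0.84793 <1
  x=-4.268: |R|=0.37516 <1
  x=-3.870: |R|=0.12538 <1
  x=-3.400: |R|=0.08800 <1
  x=-5.292: |R|=1.30905 >1
  x=-5.077: |R|=1.07819 >1
  x=-5.039: |R|=1.03930 >1
Interval (-5.0000, 0).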